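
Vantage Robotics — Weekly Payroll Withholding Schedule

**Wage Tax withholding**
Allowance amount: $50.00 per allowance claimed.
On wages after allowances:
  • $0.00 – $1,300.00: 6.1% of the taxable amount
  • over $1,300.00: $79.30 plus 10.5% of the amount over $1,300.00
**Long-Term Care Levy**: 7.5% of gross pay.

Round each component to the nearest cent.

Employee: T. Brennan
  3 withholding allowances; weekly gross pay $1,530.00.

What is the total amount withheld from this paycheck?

$202.45

Wage Tax: taxable = $1,530.00 − 3×$50.00 = $1,380.00
  $79.30 + 10.5% × ($1,380.00 − $1,300.00) = $79.30 + 10.5% × $80.00 = $87.70
Long-Term Care Levy: 7.5% × $1,530.00 = $114.75
Total: $87.70 + $114.75 = $202.45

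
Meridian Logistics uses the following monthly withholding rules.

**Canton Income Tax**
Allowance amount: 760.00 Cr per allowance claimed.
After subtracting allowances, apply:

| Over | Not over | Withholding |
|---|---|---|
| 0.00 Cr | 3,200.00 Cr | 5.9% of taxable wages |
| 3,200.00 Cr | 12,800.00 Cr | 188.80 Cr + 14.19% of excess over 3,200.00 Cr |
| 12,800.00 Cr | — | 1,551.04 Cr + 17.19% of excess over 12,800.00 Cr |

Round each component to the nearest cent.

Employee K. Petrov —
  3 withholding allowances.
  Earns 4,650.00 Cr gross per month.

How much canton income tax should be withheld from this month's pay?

Canton Income Tax: taxable = 4,650.00 Cr − 3×760.00 Cr = 2,370.00 Cr
  5.9% × 2,370.00 Cr = 139.83 Cr

139.83 Cr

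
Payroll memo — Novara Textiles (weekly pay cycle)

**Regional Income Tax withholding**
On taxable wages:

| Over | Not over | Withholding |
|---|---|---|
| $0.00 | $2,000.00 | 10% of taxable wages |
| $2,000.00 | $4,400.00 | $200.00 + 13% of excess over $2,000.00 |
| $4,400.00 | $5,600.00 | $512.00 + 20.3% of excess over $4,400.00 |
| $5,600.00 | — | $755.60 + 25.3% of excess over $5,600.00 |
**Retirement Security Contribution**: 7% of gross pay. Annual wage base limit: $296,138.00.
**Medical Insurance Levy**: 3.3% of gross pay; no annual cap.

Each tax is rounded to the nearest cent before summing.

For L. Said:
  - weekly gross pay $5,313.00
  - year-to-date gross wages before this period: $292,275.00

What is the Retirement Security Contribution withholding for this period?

Retirement Security Contribution: cap $296,138.00 − YTD $292,275.00 = $3,863.00 subject; 7% × $3,863.00 = $270.41

$270.41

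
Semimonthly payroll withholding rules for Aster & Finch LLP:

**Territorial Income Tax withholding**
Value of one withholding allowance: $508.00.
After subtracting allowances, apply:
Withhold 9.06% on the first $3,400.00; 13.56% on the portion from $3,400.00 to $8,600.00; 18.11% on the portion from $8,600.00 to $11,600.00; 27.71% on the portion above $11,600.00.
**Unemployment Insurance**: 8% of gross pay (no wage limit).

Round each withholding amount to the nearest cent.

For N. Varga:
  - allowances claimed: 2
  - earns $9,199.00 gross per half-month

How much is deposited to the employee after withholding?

$7,506.47

Territorial Income Tax: taxable = $9,199.00 − 2×$508.00 = $8,183.00
  $308.04 + 13.56% × ($8,183.00 − $3,400.00) = $308.04 + 13.56% × $4,783.00 = $956.61
Unemployment Insurance: 8% × $9,199.00 = $735.92
Total withheld: $956.61 + $735.92 = $1,692.53
Net pay: $9,199.00 − $1,692.53 = $7,506.47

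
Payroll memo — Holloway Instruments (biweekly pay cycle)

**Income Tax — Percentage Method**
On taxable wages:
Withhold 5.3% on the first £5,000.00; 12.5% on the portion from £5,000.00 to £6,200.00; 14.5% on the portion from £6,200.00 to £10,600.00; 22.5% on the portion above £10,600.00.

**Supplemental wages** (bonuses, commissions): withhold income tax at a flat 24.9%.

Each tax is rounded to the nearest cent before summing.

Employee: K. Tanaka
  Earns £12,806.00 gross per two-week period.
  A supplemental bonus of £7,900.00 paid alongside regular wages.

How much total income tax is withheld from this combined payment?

£3,516.45

Income Tax: taxable = £12,806.00
  £1,053.00 + 22.5% × (£12,806.00 − £10,600.00) = £1,053.00 + 22.5% × £2,206.00 = £1,549.35
Supplemental (24.9% flat on bonus): 24.9% × £7,900.00 = £1,967.10
Total income tax: £1,549.35 + £1,967.10 = £3,516.45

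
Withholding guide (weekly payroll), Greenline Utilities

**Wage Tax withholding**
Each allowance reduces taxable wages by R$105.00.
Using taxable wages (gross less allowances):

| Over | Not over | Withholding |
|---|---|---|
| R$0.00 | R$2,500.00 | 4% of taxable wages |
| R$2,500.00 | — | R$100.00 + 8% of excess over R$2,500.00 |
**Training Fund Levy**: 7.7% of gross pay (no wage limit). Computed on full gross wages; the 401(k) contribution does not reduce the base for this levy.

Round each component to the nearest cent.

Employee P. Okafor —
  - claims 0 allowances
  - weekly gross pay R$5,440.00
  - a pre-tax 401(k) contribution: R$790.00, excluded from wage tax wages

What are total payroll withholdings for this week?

R$690.88

Wage Tax: taxable = R$5,440.00 − R$790.00 = R$4,650.00
  R$100.00 + 8% × (R$4,650.00 − R$2,500.00) = R$100.00 + 8% × R$2,150.00 = R$272.00
Training Fund Levy: 7.7% × R$5,440.00 = R$418.88
Total: R$272.00 + R$418.88 = R$690.88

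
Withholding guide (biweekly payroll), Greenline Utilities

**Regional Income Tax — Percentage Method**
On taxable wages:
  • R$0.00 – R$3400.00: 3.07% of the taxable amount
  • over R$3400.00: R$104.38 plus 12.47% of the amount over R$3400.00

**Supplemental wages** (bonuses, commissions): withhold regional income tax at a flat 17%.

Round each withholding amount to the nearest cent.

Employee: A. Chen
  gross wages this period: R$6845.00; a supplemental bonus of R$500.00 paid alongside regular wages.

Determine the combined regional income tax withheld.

Regional Income Tax: taxable = R$6845.00
  R$104.38 + 12.47% × (R$6845.00 − R$3400.00) = R$104.38 + 12.47% × R$3445.00 = R$533.97
Supplemental (17% flat on bonus): 17% × R$500.00 = R$85.00
Total regional income tax: R$533.97 + R$85.00 = R$618.97

R$618.97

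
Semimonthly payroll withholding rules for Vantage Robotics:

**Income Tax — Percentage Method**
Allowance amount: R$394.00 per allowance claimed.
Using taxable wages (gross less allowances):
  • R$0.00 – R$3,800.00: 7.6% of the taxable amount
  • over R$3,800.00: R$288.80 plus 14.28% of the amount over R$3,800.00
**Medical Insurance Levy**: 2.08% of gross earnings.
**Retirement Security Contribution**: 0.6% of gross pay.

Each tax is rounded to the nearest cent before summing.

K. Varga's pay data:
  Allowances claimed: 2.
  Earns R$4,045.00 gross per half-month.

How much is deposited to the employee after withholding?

Income Tax: taxable = R$4,045.00 − 2×R$394.00 = R$3,257.00
  7.6% × R$3,257.00 = R$247.53
Medical Insurance Levy: 2.08% × R$4,045.00 = R$84.14
Retirement Security Contribution: 0.6% × R$4,045.00 = R$24.27
Total withheld: R$247.53 + R$84.14 + R$24.27 = R$355.94
Net pay: R$4,045.00 − R$355.94 = R$3,689.06

R$3,689.06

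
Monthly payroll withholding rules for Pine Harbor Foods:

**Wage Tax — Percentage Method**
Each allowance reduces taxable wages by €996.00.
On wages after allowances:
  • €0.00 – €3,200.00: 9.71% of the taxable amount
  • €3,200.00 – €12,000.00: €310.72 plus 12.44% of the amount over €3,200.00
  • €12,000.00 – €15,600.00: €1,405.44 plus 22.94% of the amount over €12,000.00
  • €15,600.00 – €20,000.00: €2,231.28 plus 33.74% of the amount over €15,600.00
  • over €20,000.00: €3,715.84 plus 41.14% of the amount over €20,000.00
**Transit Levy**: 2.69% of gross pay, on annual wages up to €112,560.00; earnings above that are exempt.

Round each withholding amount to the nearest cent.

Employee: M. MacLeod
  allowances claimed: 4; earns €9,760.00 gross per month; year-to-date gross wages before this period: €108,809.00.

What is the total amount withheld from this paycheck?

Wage Tax: taxable = €9,760.00 − 4×€996.00 = €5,776.00
  €310.72 + 12.44% × (€5,776.00 − €3,200.00) = €310.72 + 12.44% × €2,576.00 = €631.17
Transit Levy: cap €112,560.00 − YTD €108,809.00 = €3,751.00 subject; 2.69% × €3,751.00 = €100.90
Total: €631.17 + €100.90 = €732.07

€732.07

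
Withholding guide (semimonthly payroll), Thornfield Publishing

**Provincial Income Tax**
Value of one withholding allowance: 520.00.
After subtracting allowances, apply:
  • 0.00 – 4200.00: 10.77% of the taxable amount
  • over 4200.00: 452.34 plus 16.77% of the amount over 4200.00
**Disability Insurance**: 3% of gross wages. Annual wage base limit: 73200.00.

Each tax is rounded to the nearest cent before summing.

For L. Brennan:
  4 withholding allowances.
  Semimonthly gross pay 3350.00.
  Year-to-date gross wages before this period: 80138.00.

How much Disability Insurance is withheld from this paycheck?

Disability Insurance: YTD 80138.00 ≥ cap 73200.00 → 0.00

0.00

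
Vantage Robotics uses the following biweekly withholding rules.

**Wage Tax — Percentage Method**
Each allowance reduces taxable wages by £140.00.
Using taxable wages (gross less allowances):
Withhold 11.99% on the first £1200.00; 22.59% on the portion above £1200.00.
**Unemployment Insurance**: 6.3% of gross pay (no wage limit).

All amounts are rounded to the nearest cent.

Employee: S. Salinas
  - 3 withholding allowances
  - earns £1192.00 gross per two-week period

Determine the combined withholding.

£167.66

Wage Tax: taxable = £1192.00 − 3×£140.00 = £772.00
  11.99% × £772.00 = £92.56
Unemployment Insurance: 6.3% × £1192.00 = £75.10
Total: £92.56 + £75.10 = £167.66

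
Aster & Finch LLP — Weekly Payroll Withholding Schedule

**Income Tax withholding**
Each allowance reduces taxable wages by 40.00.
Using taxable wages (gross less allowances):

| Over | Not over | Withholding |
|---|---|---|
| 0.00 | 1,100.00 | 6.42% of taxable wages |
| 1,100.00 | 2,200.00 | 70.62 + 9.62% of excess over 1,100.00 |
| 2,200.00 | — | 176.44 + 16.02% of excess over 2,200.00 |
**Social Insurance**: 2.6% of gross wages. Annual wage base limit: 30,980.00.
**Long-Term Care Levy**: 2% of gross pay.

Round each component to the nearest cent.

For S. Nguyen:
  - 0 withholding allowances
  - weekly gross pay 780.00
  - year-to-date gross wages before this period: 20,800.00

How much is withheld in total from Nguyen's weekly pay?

Income Tax: taxable = 780.00
  6.42% × 780.00 = 50.08
Social Insurance: 2.6% × 780.00 = 20.28
Long-Term Care Levy: 2% × 780.00 = 15.60
Total: 50.08 + 20.28 + 15.60 = 85.96

85.96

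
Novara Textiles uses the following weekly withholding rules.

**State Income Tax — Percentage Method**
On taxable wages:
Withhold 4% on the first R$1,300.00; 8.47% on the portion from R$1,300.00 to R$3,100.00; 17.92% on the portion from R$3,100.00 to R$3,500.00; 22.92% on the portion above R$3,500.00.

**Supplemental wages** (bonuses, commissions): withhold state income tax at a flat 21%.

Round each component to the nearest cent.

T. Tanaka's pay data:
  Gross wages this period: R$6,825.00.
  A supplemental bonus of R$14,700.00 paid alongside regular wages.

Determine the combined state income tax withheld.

R$4,125.23

State Income Tax: taxable = R$6,825.00
  R$276.14 + 22.92% × (R$6,825.00 − R$3,500.00) = R$276.14 + 22.92% × R$3,325.00 = R$1,038.23
Supplemental (21% flat on bonus): 21% × R$14,700.00 = R$3,087.00
Total state income tax: R$1,038.23 + R$3,087.00 = R$4,125.23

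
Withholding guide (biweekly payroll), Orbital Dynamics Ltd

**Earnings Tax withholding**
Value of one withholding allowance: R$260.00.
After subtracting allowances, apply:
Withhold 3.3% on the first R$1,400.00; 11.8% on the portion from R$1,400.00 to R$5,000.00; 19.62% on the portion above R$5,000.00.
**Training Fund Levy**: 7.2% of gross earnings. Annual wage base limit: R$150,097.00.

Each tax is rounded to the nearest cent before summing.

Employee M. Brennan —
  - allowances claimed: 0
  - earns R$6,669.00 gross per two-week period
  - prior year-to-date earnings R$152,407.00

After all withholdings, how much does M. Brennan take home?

Earnings Tax: taxable = R$6,669.00
  R$471.00 + 19.62% × (R$6,669.00 − R$5,000.00) = R$471.00 + 19.62% × R$1,669.00 = R$798.46
Training Fund Levy: YTD R$152,407.00 ≥ cap R$150,097.00 → R$0.00
Total withheld: R$798.46 + R$0.00 = R$798.46
Net pay: R$6,669.00 − R$798.46 = R$5,870.54

R$5,870.54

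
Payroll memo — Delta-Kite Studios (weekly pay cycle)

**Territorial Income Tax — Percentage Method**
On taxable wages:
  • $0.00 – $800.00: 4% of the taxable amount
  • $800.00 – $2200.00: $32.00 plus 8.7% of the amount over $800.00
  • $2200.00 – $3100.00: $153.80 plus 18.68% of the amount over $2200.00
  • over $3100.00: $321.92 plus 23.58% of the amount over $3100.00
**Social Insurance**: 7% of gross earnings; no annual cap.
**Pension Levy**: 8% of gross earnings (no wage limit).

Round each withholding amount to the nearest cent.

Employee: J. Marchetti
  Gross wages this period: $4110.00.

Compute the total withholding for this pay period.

Territorial Income Tax: taxable = $4110.00
  $321.92 + 23.58% × ($4110.00 − $3100.00) = $321.92 + 23.58% × $1010.00 = $560.08
Social Insurance: 7% × $4110.00 = $287.70
Pension Levy: 8% × $4110.00 = $328.80
Total: $560.08 + $287.70 + $328.80 = $1176.58

$1176.58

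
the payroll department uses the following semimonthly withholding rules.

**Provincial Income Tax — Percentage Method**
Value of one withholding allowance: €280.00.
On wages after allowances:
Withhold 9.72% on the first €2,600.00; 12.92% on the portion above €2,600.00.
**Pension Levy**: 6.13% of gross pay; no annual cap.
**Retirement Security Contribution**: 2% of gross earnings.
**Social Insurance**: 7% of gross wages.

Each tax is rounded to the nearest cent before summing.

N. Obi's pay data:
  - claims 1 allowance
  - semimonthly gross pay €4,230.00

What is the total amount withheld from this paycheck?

€1,067.14

Provincial Income Tax: taxable = €4,230.00 − 1×€280.00 = €3,950.00
  €252.72 + 12.92% × (€3,950.00 − €2,600.00) = €252.72 + 12.92% × €1,350.00 = €427.14
Pension Levy: 6.13% × €4,230.00 = €259.30
Retirement Security Contribution: 2% × €4,230.00 = €84.60
Social Insurance: 7% × €4,230.00 = €296.10
Total: €427.14 + €259.30 + €84.60 + €296.10 = €1,067.14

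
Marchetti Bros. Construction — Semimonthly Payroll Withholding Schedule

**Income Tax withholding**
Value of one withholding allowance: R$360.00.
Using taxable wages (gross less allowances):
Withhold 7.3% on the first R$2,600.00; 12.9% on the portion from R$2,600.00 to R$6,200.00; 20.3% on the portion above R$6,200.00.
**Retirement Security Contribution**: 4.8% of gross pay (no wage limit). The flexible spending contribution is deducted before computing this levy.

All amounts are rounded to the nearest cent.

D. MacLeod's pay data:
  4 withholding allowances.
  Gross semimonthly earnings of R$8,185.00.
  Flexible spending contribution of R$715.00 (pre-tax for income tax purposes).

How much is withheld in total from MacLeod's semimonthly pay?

R$990.83

Income Tax: taxable = R$8,185.00 − R$715.00 − 4×R$360.00 = R$6,030.00
  R$189.80 + 12.9% × (R$6,030.00 − R$2,600.00) = R$189.80 + 12.9% × R$3,430.00 = R$632.27
Retirement Security Contribution: 4.8% × R$7,470.00 = R$358.56
Total: R$632.27 + R$358.56 = R$990.83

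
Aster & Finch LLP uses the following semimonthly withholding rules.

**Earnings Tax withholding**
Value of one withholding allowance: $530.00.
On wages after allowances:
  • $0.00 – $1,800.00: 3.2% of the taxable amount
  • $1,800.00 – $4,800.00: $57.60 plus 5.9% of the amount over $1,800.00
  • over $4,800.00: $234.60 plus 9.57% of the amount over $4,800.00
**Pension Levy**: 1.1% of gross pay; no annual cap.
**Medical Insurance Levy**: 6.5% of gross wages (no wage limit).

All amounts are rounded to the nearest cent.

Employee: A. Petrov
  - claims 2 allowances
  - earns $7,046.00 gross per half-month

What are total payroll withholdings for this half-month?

Earnings Tax: taxable = $7,046.00 − 2×$530.00 = $5,986.00
  $234.60 + 9.57% × ($5,986.00 − $4,800.00) = $234.60 + 9.57% × $1,186.00 = $348.10
Pension Levy: 1.1% × $7,046.00 = $77.51
Medical Insurance Levy: 6.5% × $7,046.00 = $457.99
Total: $348.10 + $77.51 + $457.99 = $883.60

$883.60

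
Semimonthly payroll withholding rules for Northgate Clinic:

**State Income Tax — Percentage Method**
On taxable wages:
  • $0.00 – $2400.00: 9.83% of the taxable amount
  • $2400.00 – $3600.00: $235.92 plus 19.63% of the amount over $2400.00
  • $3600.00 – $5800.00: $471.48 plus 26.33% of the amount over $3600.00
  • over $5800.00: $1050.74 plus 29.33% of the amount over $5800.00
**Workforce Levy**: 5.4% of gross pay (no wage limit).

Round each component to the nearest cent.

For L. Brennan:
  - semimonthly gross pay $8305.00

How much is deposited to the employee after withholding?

$6071.07

State Income Tax: taxable = $8305.00
  $1050.74 + 29.33% × ($8305.00 − $5800.00) = $1050.74 + 29.33% × $2505.00 = $1785.46
Workforce Levy: 5.4% × $8305.00 = $448.47
Total withheld: $1785.46 + $448.47 = $2233.93
Net pay: $8305.00 − $2233.93 = $6071.07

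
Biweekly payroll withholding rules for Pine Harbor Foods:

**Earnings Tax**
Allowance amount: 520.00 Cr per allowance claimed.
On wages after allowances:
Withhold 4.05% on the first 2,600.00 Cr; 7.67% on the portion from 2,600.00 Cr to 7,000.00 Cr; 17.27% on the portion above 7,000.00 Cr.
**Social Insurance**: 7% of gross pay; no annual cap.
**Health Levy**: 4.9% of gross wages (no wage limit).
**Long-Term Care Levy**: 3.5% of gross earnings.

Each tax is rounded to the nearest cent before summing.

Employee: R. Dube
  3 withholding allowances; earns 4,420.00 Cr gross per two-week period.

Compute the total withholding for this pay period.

805.92 Cr

Earnings Tax: taxable = 4,420.00 Cr − 3×520.00 Cr = 2,860.00 Cr
  105.30 Cr + 7.67% × (2,860.00 Cr − 2,600.00 Cr) = 105.30 Cr + 7.67% × 260.00 Cr = 125.24 Cr
Social Insurance: 7% × 4,420.00 Cr = 309.40 Cr
Health Levy: 4.9% × 4,420.00 Cr = 216.58 Cr
Long-Term Care Levy: 3.5% × 4,420.00 Cr = 154.70 Cr
Total: 125.24 Cr + 309.40 Cr + 216.58 Cr + 154.70 Cr = 805.92 Cr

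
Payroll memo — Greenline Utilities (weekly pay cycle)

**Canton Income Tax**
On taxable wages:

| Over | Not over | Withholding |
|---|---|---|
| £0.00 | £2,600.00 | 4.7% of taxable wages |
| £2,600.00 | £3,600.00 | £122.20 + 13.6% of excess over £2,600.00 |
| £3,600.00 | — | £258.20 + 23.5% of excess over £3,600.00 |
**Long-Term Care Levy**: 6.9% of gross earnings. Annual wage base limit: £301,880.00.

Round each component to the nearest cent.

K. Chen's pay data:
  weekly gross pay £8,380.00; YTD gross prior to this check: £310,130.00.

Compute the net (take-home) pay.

£6,998.50

Canton Income Tax: taxable = £8,380.00
  £258.20 + 23.5% × (£8,380.00 − £3,600.00) = £258.20 + 23.5% × £4,780.00 = £1,381.50
Long-Term Care Levy: YTD £310,130.00 ≥ cap £301,880.00 → £0.00
Total withheld: £1,381.50 + £0.00 = £1,381.50
Net pay: £8,380.00 − £1,381.50 = £6,998.50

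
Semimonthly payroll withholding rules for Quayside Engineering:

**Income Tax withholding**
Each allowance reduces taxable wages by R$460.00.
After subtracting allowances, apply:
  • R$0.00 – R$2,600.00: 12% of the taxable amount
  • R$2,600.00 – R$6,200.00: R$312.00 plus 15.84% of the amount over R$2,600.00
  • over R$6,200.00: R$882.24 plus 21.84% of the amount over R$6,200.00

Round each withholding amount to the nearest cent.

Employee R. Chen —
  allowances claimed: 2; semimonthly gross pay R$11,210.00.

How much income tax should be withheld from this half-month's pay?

Income Tax: taxable = R$11,210.00 − 2×R$460.00 = R$10,290.00
  R$882.24 + 21.84% × (R$10,290.00 − R$6,200.00) = R$882.24 + 21.84% × R$4,090.00 = R$1,775.50

R$1,775.50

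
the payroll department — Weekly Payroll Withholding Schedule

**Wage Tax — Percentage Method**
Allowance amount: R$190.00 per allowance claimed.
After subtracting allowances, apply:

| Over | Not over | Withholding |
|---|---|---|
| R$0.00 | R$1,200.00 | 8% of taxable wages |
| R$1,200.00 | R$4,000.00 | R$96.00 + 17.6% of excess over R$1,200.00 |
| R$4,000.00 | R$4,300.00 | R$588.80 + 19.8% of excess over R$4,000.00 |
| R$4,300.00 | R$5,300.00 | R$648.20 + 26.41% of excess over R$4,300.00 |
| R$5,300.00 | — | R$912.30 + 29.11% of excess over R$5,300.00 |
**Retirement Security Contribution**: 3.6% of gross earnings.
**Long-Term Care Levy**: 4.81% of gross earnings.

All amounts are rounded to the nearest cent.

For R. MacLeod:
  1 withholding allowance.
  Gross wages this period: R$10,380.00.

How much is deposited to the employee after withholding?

Wage Tax: taxable = R$10,380.00 − 1×R$190.00 = R$10,190.00
  R$912.30 + 29.11% × (R$10,190.00 − R$5,300.00) = R$912.30 + 29.11% × R$4,890.00 = R$2,335.78
Retirement Security Contribution: 3.6% × R$10,380.00 = R$373.68
Long-Term Care Levy: 4.81% × R$10,380.00 = R$499.28
Total withheld: R$2,335.78 + R$373.68 + R$499.28 = R$3,208.74
Net pay: R$10,380.00 − R$3,208.74 = R$7,171.26

R$7,171.26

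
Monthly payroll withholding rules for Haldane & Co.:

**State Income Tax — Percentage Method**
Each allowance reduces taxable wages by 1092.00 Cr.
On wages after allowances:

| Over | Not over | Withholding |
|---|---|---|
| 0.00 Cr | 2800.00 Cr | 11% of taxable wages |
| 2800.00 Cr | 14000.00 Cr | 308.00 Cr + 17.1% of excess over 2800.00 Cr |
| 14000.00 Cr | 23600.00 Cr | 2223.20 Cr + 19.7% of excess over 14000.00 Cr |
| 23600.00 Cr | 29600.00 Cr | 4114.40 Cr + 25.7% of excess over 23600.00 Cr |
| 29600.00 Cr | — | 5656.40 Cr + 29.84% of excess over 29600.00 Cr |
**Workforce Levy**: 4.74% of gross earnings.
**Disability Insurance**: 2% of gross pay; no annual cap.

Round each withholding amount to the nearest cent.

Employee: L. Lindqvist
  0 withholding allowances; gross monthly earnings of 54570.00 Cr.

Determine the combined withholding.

State Income Tax: taxable = 54570.00 Cr
  5656.40 Cr + 29.84% × (54570.00 Cr − 29600.00 Cr) = 5656.40 Cr + 29.84% × 24970.00 Cr = 13107.45 Cr
Workforce Levy: 4.74% × 54570.00 Cr = 2586.62 Cr
Disability Insurance: 2% × 54570.00 Cr = 1091.40 Cr
Total: 13107.45 Cr + 2586.62 Cr + 1091.40 Cr = 16785.47 Cr

16785.47 Cr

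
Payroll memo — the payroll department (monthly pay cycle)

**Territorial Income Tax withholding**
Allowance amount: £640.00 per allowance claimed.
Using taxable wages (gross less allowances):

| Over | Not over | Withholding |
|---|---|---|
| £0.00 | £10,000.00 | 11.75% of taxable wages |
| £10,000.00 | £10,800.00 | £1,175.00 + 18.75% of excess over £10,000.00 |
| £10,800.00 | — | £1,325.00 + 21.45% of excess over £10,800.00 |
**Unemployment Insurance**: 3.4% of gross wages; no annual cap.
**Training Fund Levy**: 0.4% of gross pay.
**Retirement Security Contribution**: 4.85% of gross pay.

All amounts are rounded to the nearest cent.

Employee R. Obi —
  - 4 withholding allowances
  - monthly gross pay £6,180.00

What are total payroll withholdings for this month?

£959.92

Territorial Income Tax: taxable = £6,180.00 − 4×£640.00 = £3,620.00
  11.75% × £3,620.00 = £425.35
Unemployment Insurance: 3.4% × £6,180.00 = £210.12
Training Fund Levy: 0.4% × £6,180.00 = £24.72
Retirement Security Contribution: 4.85% × £6,180.00 = £299.73
Total: £425.35 + £210.12 + £24.72 + £299.73 = £959.92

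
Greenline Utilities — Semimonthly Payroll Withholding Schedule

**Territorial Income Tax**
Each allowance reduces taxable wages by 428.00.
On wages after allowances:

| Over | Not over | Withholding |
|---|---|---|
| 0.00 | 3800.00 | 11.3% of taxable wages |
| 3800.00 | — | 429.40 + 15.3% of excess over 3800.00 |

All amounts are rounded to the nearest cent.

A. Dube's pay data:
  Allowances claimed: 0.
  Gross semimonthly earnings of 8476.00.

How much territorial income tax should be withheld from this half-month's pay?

1144.83

Territorial Income Tax: taxable = 8476.00
  429.40 + 15.3% × (8476.00 − 3800.00) = 429.40 + 15.3% × 4676.00 = 1144.83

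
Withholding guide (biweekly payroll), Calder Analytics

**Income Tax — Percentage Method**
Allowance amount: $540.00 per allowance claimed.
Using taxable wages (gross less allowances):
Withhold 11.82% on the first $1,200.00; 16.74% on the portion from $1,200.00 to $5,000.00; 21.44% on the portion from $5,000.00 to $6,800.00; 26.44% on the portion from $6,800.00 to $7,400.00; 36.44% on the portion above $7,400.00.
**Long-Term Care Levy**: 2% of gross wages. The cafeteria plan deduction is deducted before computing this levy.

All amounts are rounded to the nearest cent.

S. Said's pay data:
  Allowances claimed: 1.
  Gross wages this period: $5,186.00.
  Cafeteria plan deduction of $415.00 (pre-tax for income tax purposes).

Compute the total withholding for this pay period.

Income Tax: taxable = $5,186.00 − $415.00 − 1×$540.00 = $4,231.00
  $141.84 + 16.74% × ($4,231.00 − $1,200.00) = $141.84 + 16.74% × $3,031.00 = $649.23
Long-Term Care Levy: 2% × $4,771.00 = $95.42
Total: $649.23 + $95.42 = $744.65

$744.65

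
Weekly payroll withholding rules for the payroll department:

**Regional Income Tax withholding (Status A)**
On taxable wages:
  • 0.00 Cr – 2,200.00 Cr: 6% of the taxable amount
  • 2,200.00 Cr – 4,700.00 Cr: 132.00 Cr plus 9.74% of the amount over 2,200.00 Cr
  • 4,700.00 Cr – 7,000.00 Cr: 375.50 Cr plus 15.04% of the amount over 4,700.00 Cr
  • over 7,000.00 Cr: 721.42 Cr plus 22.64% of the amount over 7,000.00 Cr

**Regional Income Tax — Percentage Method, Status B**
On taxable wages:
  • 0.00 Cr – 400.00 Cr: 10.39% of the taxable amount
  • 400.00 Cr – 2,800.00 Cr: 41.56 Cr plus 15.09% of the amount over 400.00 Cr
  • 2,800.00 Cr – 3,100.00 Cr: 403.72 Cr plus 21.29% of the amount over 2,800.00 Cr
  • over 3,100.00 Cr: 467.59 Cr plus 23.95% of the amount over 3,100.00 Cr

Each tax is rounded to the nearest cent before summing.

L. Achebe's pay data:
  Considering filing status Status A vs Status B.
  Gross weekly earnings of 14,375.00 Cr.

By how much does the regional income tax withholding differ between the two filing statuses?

Regional Income Tax (Status A): taxable = 14,375.00 Cr
  721.42 Cr + 22.64% × (14,375.00 Cr − 7,000.00 Cr) = 721.42 Cr + 22.64% × 7,375.00 Cr = 2,391.12 Cr
Regional Income Tax (Status B): taxable = 14,375.00 Cr
  467.59 Cr + 23.95% × (14,375.00 Cr − 3,100.00 Cr) = 467.59 Cr + 23.95% × 11,275.00 Cr = 3,167.95 Cr
Difference: |2,391.12 Cr − 3,167.95 Cr| = 776.83 Cr (higher under Status B)

776.83 Cr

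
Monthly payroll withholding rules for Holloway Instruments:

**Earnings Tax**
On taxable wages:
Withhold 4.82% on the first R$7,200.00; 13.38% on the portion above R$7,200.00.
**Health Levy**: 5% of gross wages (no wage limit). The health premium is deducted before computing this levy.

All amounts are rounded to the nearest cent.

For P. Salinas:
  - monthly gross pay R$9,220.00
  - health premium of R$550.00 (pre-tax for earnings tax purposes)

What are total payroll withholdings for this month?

R$977.23

Earnings Tax: taxable = R$9,220.00 − R$550.00 = R$8,670.00
  R$347.04 + 13.38% × (R$8,670.00 − R$7,200.00) = R$347.04 + 13.38% × R$1,470.00 = R$543.73
Health Levy: 5% × R$8,670.00 = R$433.50
Total: R$543.73 + R$433.50 = R$977.23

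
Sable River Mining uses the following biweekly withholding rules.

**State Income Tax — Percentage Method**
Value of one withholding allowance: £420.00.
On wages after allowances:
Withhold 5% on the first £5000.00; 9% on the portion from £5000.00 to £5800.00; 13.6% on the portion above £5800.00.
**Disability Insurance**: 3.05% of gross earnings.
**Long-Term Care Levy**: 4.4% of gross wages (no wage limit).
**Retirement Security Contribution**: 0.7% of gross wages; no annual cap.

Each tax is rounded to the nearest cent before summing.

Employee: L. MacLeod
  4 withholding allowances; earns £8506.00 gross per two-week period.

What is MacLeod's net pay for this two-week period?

State Income Tax: taxable = £8506.00 − 4×£420.00 = £6826.00
  £322.00 + 13.6% × (£6826.00 − £5800.00) = £322.00 + 13.6% × £1026.00 = £461.54
Disability Insurance: 3.05% × £8506.00 = £259.43
Long-Term Care Levy: 4.4% × £8506.00 = £374.26
Retirement Security Contribution: 0.7% × £8506.00 = £59.54
Total withheld: £461.54 + £259.43 + £374.26 + £59.54 = £1154.77
Net pay: £8506.00 − £1154.77 = £7351.23

£7351.23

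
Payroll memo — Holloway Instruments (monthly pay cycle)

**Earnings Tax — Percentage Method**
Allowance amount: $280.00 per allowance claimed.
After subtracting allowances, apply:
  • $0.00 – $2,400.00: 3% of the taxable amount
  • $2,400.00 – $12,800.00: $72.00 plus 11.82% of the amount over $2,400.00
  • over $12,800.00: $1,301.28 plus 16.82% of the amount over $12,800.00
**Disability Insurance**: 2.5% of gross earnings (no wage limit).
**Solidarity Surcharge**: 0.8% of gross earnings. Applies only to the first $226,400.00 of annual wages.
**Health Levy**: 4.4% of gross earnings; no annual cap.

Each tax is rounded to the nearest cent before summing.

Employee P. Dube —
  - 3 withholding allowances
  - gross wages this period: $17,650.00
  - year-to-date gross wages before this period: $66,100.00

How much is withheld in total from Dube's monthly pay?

$3,334.81

Earnings Tax: taxable = $17,650.00 − 3×$280.00 = $16,810.00
  $1,301.28 + 16.82% × ($16,810.00 − $12,800.00) = $1,301.28 + 16.82% × $4,010.00 = $1,975.76
Disability Insurance: 2.5% × $17,650.00 = $441.25
Solidarity Surcharge: 0.8% × $17,650.00 = $141.20
Health Levy: 4.4% × $17,650.00 = $776.60
Total: $1,975.76 + $441.25 + $141.20 + $776.60 = $3,334.81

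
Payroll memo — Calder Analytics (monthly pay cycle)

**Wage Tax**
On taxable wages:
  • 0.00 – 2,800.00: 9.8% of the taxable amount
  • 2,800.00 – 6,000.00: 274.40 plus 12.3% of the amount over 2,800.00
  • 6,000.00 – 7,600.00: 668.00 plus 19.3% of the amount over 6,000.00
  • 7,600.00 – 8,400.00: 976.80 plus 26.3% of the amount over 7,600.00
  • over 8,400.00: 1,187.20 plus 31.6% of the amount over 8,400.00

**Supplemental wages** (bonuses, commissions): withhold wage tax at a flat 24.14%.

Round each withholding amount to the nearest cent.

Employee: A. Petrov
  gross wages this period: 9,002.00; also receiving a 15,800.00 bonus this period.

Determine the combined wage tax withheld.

5,191.55

Wage Tax: taxable = 9,002.00
  1,187.20 + 31.6% × (9,002.00 − 8,400.00) = 1,187.20 + 31.6% × 602.00 = 1,377.43
Supplemental (24.14% flat on bonus): 24.14% × 15,800.00 = 3,814.12
Total wage tax: 1,377.43 + 3,814.12 = 5,191.55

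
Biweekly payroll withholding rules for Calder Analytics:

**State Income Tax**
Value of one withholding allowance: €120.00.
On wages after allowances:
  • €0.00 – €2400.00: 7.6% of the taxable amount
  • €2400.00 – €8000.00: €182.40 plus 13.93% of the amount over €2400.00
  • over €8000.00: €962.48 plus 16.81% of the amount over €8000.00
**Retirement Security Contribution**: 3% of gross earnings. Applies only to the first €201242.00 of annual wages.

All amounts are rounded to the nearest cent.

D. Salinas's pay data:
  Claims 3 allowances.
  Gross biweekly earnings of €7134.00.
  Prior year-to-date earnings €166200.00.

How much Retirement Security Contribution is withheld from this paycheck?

Retirement Security Contribution: 3% × €7134.00 = €214.02

€214.02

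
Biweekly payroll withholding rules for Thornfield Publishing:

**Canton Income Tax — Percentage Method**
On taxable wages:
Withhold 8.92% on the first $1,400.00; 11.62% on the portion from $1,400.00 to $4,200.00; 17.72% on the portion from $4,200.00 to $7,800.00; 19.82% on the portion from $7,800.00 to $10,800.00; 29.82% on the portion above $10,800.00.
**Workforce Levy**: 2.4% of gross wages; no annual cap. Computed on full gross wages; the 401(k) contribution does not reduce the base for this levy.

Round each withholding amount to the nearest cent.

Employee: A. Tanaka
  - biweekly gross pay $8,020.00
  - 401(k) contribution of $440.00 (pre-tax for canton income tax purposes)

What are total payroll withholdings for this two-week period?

$1,241.66

Canton Income Tax: taxable = $8,020.00 − $440.00 = $7,580.00
  $450.24 + 17.72% × ($7,580.00 − $4,200.00) = $450.24 + 17.72% × $3,380.00 = $1,049.18
Workforce Levy: 2.4% × $8,020.00 = $192.48
Total: $1,049.18 + $192.48 = $1,241.66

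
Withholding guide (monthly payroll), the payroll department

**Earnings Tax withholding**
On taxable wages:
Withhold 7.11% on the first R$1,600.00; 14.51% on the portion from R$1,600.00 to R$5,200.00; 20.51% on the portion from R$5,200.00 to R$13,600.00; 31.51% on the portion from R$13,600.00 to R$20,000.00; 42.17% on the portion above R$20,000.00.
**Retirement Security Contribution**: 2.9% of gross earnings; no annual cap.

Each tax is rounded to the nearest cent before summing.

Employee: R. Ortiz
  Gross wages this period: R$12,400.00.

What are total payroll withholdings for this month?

R$2,472.44

Earnings Tax: taxable = R$12,400.00
  R$636.12 + 20.51% × (R$12,400.00 − R$5,200.00) = R$636.12 + 20.51% × R$7,200.00 = R$2,112.84
Retirement Security Contribution: 2.9% × R$12,400.00 = R$359.60
Total: R$2,112.84 + R$359.60 = R$2,472.44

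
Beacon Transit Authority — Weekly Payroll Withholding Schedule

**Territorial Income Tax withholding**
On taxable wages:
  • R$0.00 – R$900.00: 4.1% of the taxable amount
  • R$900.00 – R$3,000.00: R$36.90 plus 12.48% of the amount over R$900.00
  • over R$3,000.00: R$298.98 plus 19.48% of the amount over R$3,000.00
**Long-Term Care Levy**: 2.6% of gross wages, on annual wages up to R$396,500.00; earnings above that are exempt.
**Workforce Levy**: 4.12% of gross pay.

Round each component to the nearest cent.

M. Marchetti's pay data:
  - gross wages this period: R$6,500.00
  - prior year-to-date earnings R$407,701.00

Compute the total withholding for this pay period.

R$1,248.58

Territorial Income Tax: taxable = R$6,500.00
  R$298.98 + 19.48% × (R$6,500.00 − R$3,000.00) = R$298.98 + 19.48% × R$3,500.00 = R$980.78
Long-Term Care Levy: YTD R$407,701.00 ≥ cap R$396,500.00 → R$0.00
Workforce Levy: 4.12% × R$6,500.00 = R$267.80
Total: R$980.78 + R$0.00 + R$267.80 = R$1,248.58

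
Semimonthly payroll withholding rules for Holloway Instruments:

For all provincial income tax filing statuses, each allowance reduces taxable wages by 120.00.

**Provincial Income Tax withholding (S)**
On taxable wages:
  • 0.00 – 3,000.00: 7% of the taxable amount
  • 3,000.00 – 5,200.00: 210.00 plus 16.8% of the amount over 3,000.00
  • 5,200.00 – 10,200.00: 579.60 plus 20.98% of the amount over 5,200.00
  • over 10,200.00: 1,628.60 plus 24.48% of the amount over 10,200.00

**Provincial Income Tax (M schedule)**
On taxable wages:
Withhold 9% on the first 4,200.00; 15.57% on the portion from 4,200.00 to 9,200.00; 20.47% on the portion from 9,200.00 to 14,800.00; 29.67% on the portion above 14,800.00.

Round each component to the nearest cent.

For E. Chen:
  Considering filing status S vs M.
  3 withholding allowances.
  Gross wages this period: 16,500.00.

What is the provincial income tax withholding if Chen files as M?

2,700.40

Provincial Income Tax (M): taxable = 16,500.00 − 3×120.00 = 16,140.00
  2,302.82 + 29.67% × (16,140.00 − 14,800.00) = 2,302.82 + 29.67% × 1,340.00 = 2,700.40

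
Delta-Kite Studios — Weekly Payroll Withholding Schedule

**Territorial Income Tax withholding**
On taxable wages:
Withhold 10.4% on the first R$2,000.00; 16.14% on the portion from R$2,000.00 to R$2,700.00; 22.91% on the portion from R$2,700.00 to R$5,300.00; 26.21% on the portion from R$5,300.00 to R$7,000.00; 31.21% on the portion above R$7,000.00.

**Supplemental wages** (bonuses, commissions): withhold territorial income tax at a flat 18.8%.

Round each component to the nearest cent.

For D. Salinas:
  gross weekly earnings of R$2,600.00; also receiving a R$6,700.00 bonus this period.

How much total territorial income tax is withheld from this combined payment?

R$1,564.44

Territorial Income Tax: taxable = R$2,600.00
  R$208.00 + 16.14% × (R$2,600.00 − R$2,000.00) = R$208.00 + 16.14% × R$600.00 = R$304.84
Supplemental (18.8% flat on bonus): 18.8% × R$6,700.00 = R$1,259.60
Total territorial income tax: R$304.84 + R$1,259.60 = R$1,564.44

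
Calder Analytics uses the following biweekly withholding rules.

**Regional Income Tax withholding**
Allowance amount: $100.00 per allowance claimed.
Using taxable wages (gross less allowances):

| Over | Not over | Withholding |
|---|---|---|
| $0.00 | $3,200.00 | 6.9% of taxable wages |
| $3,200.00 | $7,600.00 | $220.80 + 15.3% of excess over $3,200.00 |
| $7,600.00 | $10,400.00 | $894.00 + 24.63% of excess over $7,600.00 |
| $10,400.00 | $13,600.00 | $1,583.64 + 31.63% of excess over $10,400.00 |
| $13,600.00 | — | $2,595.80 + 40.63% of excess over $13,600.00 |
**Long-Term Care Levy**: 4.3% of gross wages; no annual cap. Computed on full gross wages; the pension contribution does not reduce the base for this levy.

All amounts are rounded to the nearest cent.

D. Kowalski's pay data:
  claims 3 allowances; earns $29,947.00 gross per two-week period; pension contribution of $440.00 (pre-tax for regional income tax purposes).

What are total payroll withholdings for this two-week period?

Regional Income Tax: taxable = $29,947.00 − $440.00 − 3×$100.00 = $29,207.00
  $2,595.80 + 40.63% × ($29,207.00 − $13,600.00) = $2,595.80 + 40.63% × $15,607.00 = $8,936.92
Long-Term Care Levy: 4.3% × $29,947.00 = $1,287.72
Total: $8,936.92 + $1,287.72 = $10,224.64

$10,224.64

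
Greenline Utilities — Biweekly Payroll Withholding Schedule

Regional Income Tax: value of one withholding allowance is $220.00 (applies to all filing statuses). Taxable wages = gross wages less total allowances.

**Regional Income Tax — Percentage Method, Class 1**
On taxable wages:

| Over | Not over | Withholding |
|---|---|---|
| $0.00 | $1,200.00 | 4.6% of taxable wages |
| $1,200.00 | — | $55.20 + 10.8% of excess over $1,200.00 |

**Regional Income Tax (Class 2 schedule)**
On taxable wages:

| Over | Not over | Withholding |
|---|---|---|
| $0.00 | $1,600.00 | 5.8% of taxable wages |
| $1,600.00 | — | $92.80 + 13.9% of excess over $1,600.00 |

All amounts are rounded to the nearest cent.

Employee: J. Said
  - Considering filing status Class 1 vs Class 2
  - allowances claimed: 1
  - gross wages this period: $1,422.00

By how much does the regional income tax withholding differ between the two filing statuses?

Regional Income Tax (Class 1): taxable = $1,422.00 − 1×$220.00 = $1,202.00
  $55.20 + 10.8% × ($1,202.00 − $1,200.00) = $55.20 + 10.8% × $2.00 = $55.42
Regional Income Tax (Class 2): taxable = $1,422.00 − 1×$220.00 = $1,202.00
  5.8% × $1,202.00 = $69.72
Difference: |$55.42 − $69.72| = $14.30 (higher under Class 2)

$14.30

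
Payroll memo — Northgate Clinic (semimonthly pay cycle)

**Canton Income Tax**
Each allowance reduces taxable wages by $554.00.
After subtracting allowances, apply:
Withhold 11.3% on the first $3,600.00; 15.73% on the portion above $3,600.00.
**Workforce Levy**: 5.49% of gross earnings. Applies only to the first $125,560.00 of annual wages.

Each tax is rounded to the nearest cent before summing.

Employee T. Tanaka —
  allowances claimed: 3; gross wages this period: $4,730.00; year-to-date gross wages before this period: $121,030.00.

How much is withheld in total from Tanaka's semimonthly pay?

$595.38

Canton Income Tax: taxable = $4,730.00 − 3×$554.00 = $3,068.00
  11.3% × $3,068.00 = $346.68
Workforce Levy: cap $125,560.00 − YTD $121,030.00 = $4,530.00 subject; 5.49% × $4,530.00 = $248.70
Total: $346.68 + $248.70 = $595.38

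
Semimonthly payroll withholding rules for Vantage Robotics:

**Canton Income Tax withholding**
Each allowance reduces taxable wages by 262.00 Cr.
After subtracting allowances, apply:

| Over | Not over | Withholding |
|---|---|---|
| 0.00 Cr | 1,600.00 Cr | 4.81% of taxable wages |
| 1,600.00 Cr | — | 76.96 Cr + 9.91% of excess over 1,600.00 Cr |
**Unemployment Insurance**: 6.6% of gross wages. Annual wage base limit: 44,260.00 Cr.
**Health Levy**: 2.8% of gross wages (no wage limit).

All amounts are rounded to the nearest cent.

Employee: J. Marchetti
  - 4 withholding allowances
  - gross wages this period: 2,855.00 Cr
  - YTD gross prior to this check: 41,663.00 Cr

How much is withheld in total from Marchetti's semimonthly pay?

Canton Income Tax: taxable = 2,855.00 Cr − 4×262.00 Cr = 1,807.00 Cr
  76.96 Cr + 9.91% × (1,807.00 Cr − 1,600.00 Cr) = 76.96 Cr + 9.91% × 207.00 Cr = 97.47 Cr
Unemployment Insurance: cap 44,260.00 Cr − YTD 41,663.00 Cr = 2,597.00 Cr subject; 6.6% × 2,597.00 Cr = 171.40 Cr
Health Levy: 2.8% × 2,855.00 Cr = 79.94 Cr
Total: 97.47 Cr + 171.40 Cr + 79.94 Cr = 348.81 Cr

348.81 Cr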